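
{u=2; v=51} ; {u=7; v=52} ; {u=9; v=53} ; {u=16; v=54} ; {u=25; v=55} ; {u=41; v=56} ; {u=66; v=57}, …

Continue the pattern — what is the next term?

U goes 2, 7, 9, 16, 25, 41, 66 → 107 (each term is the sum of the two before it).
V: +1 each step; 51, 52, 53, 54, 55, 56, 57 → 58.
So the next term is {u=107; v=58}.

{u=107; v=58}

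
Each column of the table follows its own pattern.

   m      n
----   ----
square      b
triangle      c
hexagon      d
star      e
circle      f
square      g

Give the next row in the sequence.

Column m goes square, triangle, hexagon, star, circle, square → triangle (repeats square → triangle → hexagon → star → circle).
Column n: letters move forward 1 place in the alphabet, so b, c, d, e, f, g → h.
Putting it together: triangle  h.

triangle  h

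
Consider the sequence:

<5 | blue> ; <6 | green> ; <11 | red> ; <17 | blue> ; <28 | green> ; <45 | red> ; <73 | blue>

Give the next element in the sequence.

<118 | green>

First part — each term is the sum of the two before it: 5, 6, 11, 17, 28, 45, 73 → 118.
Colour: repeats blue → green → red; blue, green, red, blue, green, red, blue → green.
Putting it together: <118 | green>.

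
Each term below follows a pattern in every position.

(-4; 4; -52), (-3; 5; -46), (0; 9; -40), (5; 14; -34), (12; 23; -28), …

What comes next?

(21; 37; -22)

For the first component, differences are 1, 3, 5, … (increasing by 2 each time): -4, -3, 0, 5, 12 → 21.
Second component — each term is the sum of the two before it: 4, 5, 9, 14, 23 → 37.
For the third component, +6 each step: -52, -46, -40, -34, -28 → -22.
Putting it together: (21; 37; -22).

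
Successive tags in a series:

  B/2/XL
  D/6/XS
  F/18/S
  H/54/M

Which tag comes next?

J/162/L

Letter: B, D, F, H → J (letters move forward 2 places in the alphabet).
Second component — ×3 each step: 2, 6, 18, 54 → 162.
Size: runs through clothing sizes XS→XL, so XL, XS, S, M → L.
Putting it together: J/162/L.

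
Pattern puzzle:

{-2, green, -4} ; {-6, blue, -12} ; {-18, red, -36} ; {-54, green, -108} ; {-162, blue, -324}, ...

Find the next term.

First part: ×3 each step; -2, -6, -18, -54, -162 → -486.
Colour: repeats green → blue → red; green, blue, red, green, blue → red.
Third part: -4, -12, -36, -108, -324 → -972 (always 2 × the first part).
So the next term is {-486, red, -972}.

{-486, red, -972}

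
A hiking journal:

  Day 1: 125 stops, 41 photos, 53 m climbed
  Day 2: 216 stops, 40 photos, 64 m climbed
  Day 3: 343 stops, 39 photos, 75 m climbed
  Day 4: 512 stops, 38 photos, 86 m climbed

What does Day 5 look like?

For the stops, perfect cubes: 5³, 6³, 7³, …: 125, 216, 343, 512 → 729.
For the photos, −1 each step: 41, 40, 39, 38 → 37.
M climbed: 53, 64, 75, 86 → 97 (+11 each step).
Putting it together: 729 stops, 37 photos, 97 m climbed.

729 stops, 37 photos, 97 m climbed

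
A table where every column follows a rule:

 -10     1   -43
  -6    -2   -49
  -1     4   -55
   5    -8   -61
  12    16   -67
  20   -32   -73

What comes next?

29  64  -79

First component: differences are 4, 5, 6, … (increasing by 1 each time), so -10, -6, -1, 5, 12, 20 → 29.
Second component: ×(-2) each step; 1, -2, 4, -8, 16, -32 → 64.
Third component: −6 each step, so -43, -49, -55, -61, -67, -73 → -79.
Putting it together: 29  64  -79.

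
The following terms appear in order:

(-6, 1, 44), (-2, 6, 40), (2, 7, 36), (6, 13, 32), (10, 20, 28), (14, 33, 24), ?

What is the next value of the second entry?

53

Second entry goes 1, 6, 7, 13, 20, 33 → 53 (each term is the sum of the two before it).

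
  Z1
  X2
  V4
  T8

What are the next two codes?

Letter: letters move back 2 places in the alphabet, so Z, X, V, T → R → P.
For the second component, ×2 each step: 1, 2, 4, 8 → 16 → 32.
Putting the parts together: R16 and then P32.

R16, P32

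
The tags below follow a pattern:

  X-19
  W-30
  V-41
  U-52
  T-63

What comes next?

S-74

Letter: X, W, V, U, T → S (letters move back 1 place in the alphabet).
Second component goes 19, 30, 41, 52, 63 → 74 (+11 each step).
So the next tag is S-74.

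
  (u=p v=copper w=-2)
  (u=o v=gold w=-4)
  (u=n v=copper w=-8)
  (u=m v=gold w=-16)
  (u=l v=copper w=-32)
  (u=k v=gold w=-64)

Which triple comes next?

U: letters move back 1 place in the alphabet; p, o, n, m, l, k → j.
V goes copper, gold, copper, gold, copper, gold → copper (alternates copper ↔ gold).
W goes -2, -4, -8, -16, -32, -64 → -128 (×2 each step).
So the next triple is (u=j v=copper w=-128).

(u=j v=copper w=-128)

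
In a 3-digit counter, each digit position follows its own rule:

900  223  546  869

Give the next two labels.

First digit goes 9, 2, 5, 8 → 1 → 4 (+3 each step, mod 10).
For the second digit, +2 each step, mod 10: 0, 2, 4, 6 → 8 → 0.
Third digit: +3 each step, mod 10; 0, 3, 6, 9 → 2 → 5.
Putting the parts together: 182 and then 405.

182, 405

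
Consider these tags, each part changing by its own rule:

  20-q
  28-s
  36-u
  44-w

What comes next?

52-y

For the first component, +8 each step: 20, 28, 36, 44 → 52.
Letter: letters move forward 2 places in the alphabet, so q, s, u, w → y.
So the next tag is 52-y.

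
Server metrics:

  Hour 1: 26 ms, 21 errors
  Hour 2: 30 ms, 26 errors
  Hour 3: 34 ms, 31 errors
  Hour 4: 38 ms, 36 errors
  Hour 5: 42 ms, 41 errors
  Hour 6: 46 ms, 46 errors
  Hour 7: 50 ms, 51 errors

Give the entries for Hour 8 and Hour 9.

Ms: +4 each step; 26, 30, 34, 38, 42, 46, 50 → 54 → 58.
Errors: 21, 26, 31, 36, 41, 46, 51 → 56 → 61 (+5 each step).
So the next two rows are 54 ms, 56 errors and 58 ms, 61 errors.

54 ms, 56 errors; 58 ms, 61 errors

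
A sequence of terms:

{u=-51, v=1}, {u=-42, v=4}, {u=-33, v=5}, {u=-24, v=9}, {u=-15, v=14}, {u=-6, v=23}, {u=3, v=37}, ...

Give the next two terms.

For the u, +9 each step: -51, -42, -33, -24, -15, -6, 3 → 12 → 21.
For the v, each term is the sum of the two before it: 1, 4, 5, 9, 14, 23, 37 → 60 → 97.
Putting the parts together: {u=12, v=60} and then {u=21, v=97}.

{u=12, v=60}, {u=21, v=97}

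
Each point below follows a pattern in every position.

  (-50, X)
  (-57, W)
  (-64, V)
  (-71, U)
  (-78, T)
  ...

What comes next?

First entry: -50, -57, -64, -71, -78 → -85 (−7 each step).
For the letter, letters move back 1 place in the alphabet: X, W, V, U, T → S.
Combining the parts gives (-85, S).

(-85, S)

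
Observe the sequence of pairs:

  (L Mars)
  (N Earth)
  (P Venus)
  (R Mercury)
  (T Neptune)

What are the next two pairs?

(V Uranus), (X Saturn)

Letter: L, N, P, R, T → V → X (letters move forward 2 places in the alphabet).
For the planet, runs backward through the planets Mercury→Neptune: Mars, Earth, Venus, Mercury, Neptune → Uranus → Saturn.
Putting the parts together: (V Uranus) and then (X Saturn).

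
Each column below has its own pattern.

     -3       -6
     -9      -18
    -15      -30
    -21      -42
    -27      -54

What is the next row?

-33  -66

First component — −6 each step: -3, -9, -15, -21, -27 → -33.
Second component: -6, -18, -30, -42, -54 → -66 (always 2 × the first component).
So the next row is -33  -66.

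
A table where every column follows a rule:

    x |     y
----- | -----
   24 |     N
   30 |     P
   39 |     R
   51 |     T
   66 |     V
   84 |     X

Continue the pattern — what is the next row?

For the column x, differences are 6, 9, 12, … (increasing by 3 each time): 24, 30, 39, 51, 66, 84 → 105.
Column y goes N, P, R, T, V, X → Z (letters move forward 2 places in the alphabet).
So the next row is 105  Z.

105  Z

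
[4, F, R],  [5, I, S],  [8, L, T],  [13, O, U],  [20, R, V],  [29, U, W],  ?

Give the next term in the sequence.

First coordinate: differences are 1, 3, 5, … (increasing by 2 each time); 4, 5, 8, 13, 20, 29 → 40.
First letter goes F, I, L, O, R, U → X (letters move forward 3 places in the alphabet).
Second letter — letters move forward 1 place in the alphabet: R, S, T, U, V, W → X.
Combining the parts gives [40, X, X].

[40, X, X]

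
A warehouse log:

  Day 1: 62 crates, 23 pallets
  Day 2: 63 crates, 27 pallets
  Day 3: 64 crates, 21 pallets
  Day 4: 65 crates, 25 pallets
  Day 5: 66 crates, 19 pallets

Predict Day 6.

67 crates, 23 pallets

Crates — +1 each step: 62, 63, 64, 65, 66 → 67.
Pallets: 23, 27, 21, 25, 19 → 23 (alternating steps +4, −6, +4, −6, …).
Combining the parts gives 67 crates, 23 pallets.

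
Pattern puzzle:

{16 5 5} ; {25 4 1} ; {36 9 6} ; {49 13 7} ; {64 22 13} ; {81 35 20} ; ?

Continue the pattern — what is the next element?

{100 57 33}

For the first coordinate, perfect squares: 4², 5², 6², …: 16, 25, 36, 49, 64, 81 → 100.
Second coordinate — each term is the sum of the two before it: 5, 4, 9, 13, 22, 35 → 57.
Third coordinate goes 5, 1, 6, 7, 13, 20 → 33 (each term is the sum of the two before it).
Putting it together: {100 57 33}.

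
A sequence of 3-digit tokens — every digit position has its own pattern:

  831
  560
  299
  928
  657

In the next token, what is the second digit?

For the first digit, −3 each step, mod 10: 8, 5, 2, 9, 6 → 3.
Second digit goes 3, 6, 9, 2, 5 → 8 (+3 each step, mod 10).
Third digit — −1 each step, mod 10: 1, 0, 9, 8, 7 → 6.

8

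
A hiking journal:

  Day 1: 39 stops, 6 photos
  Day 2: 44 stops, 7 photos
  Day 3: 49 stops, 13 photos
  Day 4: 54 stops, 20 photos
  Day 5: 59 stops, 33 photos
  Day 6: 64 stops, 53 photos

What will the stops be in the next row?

69

Stops: +5 each step, so 39, 44, 49, 54, 59, 64 → 69.
For the photos, each term is the sum of the two before it: 6, 7, 13, 20, 33, 53 → 86.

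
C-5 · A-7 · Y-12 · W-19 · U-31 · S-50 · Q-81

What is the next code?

Letter: C, A, Y, W, U, S, Q → O (letters move back 2 places in the alphabet, wrapping A→Z).
Second component goes 5, 7, 12, 19, 31, 50, 81 → 131 (each term is the sum of the two before it).
So the next code is O-131.

O-131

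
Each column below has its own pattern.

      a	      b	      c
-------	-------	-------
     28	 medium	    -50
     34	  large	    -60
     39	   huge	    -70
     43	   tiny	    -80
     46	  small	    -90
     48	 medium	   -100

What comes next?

49  large  -110

For the column a, differences are 6, 5, 4, … (decreasing by 1 each time): 28, 34, 39, 43, 46, 48 → 49.
For the column b, repeats medium → large → huge → tiny → small: medium, large, huge, tiny, small, medium → large.
Column c: −10 each step, so -50, -60, -70, -80, -90, -100 → -110.
Putting it together: 49  large  -110.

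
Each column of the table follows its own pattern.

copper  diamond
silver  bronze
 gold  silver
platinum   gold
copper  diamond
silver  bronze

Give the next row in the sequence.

Metal — repeats copper → silver → gold → platinum: copper, silver, gold, platinum, copper, silver → gold.
Rank goes diamond, bronze, silver, gold, diamond, bronze → silver (repeats diamond → bronze → silver → gold).
So the next row is gold  silver.

gold  silver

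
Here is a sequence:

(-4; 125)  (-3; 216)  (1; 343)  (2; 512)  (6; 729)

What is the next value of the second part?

1000

Second part: perfect cubes: 5³, 6³, 7³, …, so 125, 216, 343, 512, 729 → 1000.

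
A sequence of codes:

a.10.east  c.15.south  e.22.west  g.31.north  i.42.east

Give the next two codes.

k.55.south then m.70.west

For the letter, letters move forward 2 places in the alphabet: a, c, e, g, i → k → m.
Second component goes 10, 15, 22, 31, 42 → 55 → 70 (differences are 5, 7, 9, … (increasing by 2 each time)).
Direction goes east, south, west, north, east → south → west (repeats east → south → west → north).
So the next two codes are k.55.south and m.70.west.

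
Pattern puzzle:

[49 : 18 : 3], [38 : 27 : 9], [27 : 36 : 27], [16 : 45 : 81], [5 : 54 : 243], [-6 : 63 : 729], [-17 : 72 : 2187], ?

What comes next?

First coordinate goes 49, 38, 27, 16, 5, -6, -17 → -28 (−11 each step).
Second coordinate: 18, 27, 36, 45, 54, 63, 72 → 81 (+9 each step).
Third coordinate: ×3 each step, so 3, 9, 27, 81, 243, 729, 2187 → 6561.
Combining the parts gives [-28 : 81 : 6561].

[-28 : 81 : 6561]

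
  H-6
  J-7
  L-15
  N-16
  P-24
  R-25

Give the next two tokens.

T-33 then V-34

For the letter, letters move forward 2 places in the alphabet: H, J, L, N, P, R → T → V.
Second component: alternating steps +1, +8, +1, +8, …; 6, 7, 15, 16, 24, 25 → 33 → 34.
So the next two tokens are T-33 and V-34.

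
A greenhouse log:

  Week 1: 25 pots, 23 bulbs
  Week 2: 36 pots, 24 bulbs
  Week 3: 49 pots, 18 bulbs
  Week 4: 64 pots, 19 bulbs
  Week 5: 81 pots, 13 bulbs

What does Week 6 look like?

Pots — perfect squares: 5², 6², 7², …: 25, 36, 49, 64, 81 → 100.
Bulbs — alternating steps +1, −6, +1, −6, …: 23, 24, 18, 19, 13 → 14.
So the next record is 100 pots, 14 bulbs.

100 pots, 14 bulbs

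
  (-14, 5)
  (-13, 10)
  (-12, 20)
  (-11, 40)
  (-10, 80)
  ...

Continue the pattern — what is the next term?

First entry: +1 each step; -14, -13, -12, -11, -10 → -9.
Second entry goes 5, 10, 20, 40, 80 → 160 (×2 each step).
So the next term is (-9, 160).

(-9, 160)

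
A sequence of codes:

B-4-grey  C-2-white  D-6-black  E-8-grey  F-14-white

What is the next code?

For the letter, letters move forward 1 place in the alphabet: B, C, D, E, F → G.
Second component: each term is the sum of the two before it, so 4, 2, 6, 8, 14 → 22.
Shade: repeats grey → white → black; grey, white, black, grey, white → black.
Combining the parts gives G-22-black.

G-22-black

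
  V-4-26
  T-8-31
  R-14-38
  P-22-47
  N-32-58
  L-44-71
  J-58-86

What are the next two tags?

Letter: letters move back 2 places in the alphabet, so V, T, R, P, N, L, J → H → F.
For the second component, differences are 4, 6, 8, … (increasing by 2 each time): 4, 8, 14, 22, 32, 44, 58 → 74 → 92.
Third component: differences are 5, 7, 9, … (increasing by 2 each time), so 26, 31, 38, 47, 58, 71, 86 → 103 → 122.
Putting the parts together: H-74-103 and then F-92-122.

H-74-103, F-92-122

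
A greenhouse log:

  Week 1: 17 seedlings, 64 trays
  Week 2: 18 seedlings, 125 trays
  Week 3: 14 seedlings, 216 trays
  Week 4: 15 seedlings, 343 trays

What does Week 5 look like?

11 seedlings, 512 trays

Seedlings goes 17, 18, 14, 15 → 11 (alternating steps +1, −4, +1, −4, …).
Trays: perfect cubes: 4³, 5³, 6³, …; 64, 125, 216, 343 → 512.
Putting it together: 11 seedlings, 512 trays.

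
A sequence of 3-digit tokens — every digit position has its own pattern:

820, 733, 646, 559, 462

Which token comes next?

First digit goes 8, 7, 6, 5, 4 → 3 (−1 each step, mod 10).
Second digit: +1 each step, mod 10; 2, 3, 4, 5, 6 → 7.
Third digit: 0, 3, 6, 9, 2 → 5 (+3 each step, mod 10).
So the next token is 375.

375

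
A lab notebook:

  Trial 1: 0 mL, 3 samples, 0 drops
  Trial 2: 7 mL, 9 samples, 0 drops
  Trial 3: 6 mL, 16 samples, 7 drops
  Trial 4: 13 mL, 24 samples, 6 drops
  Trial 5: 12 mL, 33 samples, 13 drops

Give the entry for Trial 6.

For the mL, alternating steps +7, −1, +7, −1, …: 0, 7, 6, 13, 12 → 19.
Samples: differences are 6, 7, 8, … (increasing by 1 each time); 3, 9, 16, 24, 33 → 43.
Drops: always the previous value of the mL; 0, 0, 7, 6, 13 → 12.
So the next line is 19 mL, 43 samples, 12 drops.

19 mL, 43 samples, 12 drops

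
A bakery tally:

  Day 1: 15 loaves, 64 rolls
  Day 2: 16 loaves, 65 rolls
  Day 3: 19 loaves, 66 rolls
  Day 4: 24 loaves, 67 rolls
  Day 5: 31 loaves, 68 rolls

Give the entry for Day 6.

Loaves: 15, 16, 19, 24, 31 → 40 (differences are 1, 3, 5, … (increasing by 2 each time)).
Rolls — +1 each step: 64, 65, 66, 67, 68 → 69.
Putting it together: 40 loaves, 69 rolls.

40 loaves, 69 rolls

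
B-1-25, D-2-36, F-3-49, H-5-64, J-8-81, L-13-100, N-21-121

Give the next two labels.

P-34-144 then R-55-169

For the letter, letters move forward 2 places in the alphabet: B, D, F, H, J, L, N → P → R.
Second component: 1, 2, 3, 5, 8, 13, 21 → 34 → 55 (each term is the sum of the two before it).
Third component goes 25, 36, 49, 64, 81, 100, 121 → 144 → 169 (perfect squares: 5², 6², 7², …).
Putting the parts together: P-34-144 and then R-55-169.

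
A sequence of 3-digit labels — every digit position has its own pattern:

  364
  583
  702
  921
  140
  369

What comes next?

588

For the first digit, +2 each step, mod 10: 3, 5, 7, 9, 1, 3 → 5.
Second digit goes 6, 8, 0, 2, 4, 6 → 8 (+2 each step, mod 10).
Third digit — −1 each step, mod 10: 4, 3, 2, 1, 0, 9 → 8.
Putting it together: 588.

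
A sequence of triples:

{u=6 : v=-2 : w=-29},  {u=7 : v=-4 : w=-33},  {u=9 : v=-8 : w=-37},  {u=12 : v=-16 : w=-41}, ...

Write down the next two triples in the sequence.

{u=16 : v=-32 : w=-45}, {u=21 : v=-64 : w=-49}

For the u, differences are 1, 2, 3, … (increasing by 1 each time): 6, 7, 9, 12 → 16 → 21.
V goes -2, -4, -8, -16 → -32 → -64 (×2 each step).
W: -29, -33, -37, -41 → -45 → -49 (−4 each step).
Putting the parts together: {u=16 : v=-32 : w=-45} and then {u=21 : v=-64 : w=-49}.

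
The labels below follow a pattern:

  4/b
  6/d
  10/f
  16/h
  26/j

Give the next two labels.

42/l then 68/n

First component: 4, 6, 10, 16, 26 → 42 → 68 (each term is the sum of the two before it).
Letter — letters move forward 2 places in the alphabet: b, d, f, h, j → l → n.
So the next two labels are 42/l and 68/n.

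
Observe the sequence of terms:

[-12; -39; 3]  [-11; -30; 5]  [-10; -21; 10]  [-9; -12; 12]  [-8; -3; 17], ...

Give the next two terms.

[-7; 6; 19], [-6; 15; 24]

First coordinate — +1 each step: -12, -11, -10, -9, -8 → -7 → -6.
Second coordinate goes -39, -30, -21, -12, -3 → 6 → 15 (+9 each step).
Third coordinate goes 3, 5, 10, 12, 17 → 19 → 24 (alternating steps +2, +5, +2, +5, …).
So the next two terms are [-7; 6; 19] and [-6; 15; 24].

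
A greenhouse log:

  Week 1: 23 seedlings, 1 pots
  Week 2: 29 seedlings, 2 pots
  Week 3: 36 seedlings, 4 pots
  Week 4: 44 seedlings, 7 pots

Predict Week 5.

53 seedlings, 11 pots

Seedlings: differences are 6, 7, 8, … (increasing by 1 each time); 23, 29, 36, 44 → 53.
For the pots, differences are 1, 2, 3, … (increasing by 1 each time): 1, 2, 4, 7 → 11.
So the next line is 53 seedlings, 11 pots.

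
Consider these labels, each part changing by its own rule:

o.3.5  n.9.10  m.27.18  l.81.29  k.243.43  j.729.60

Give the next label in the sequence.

Letter — letters move back 1 place in the alphabet: o, n, m, l, k, j → i.
Second component goes 3, 9, 27, 81, 243, 729 → 2187 (×3 each step).
For the third component, differences are 5, 8, 11, … (increasing by 3 each time): 5, 10, 18, 29, 43, 60 → 80.
Combining the parts gives i.2187.80.

i.2187.80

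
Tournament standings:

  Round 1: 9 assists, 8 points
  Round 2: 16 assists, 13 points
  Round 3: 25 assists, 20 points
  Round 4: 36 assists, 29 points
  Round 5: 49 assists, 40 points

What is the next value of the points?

Points: differences are 5, 7, 9, … (increasing by 2 each time), so 8, 13, 20, 29, 40 → 53.

53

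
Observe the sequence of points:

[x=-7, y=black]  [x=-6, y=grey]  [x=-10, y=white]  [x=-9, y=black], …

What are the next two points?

X: alternating steps +1, −4, +1, −4, …; -7, -6, -10, -9 → -13 → -12.
Y — repeats black → grey → white: black, grey, white, black → grey → white.
Putting the parts together: [x=-13, y=grey] and then [x=-12, y=white].

[x=-13, y=grey], [x=-12, y=white]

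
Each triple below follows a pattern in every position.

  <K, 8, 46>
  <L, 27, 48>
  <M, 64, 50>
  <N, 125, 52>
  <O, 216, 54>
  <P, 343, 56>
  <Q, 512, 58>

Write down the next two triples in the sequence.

<R, 729, 60>, <S, 1000, 62>

Letter: letters move forward 1 place in the alphabet, so K, L, M, N, O, P, Q → R → S.
Second coordinate — perfect cubes: 2³, 3³, 4³, …: 8, 27, 64, 125, 216, 343, 512 → 729 → 1000.
Third coordinate: +2 each step, so 46, 48, 50, 52, 54, 56, 58 → 60 → 62.
Putting the parts together: <R, 729, 60> and then <S, 1000, 62>.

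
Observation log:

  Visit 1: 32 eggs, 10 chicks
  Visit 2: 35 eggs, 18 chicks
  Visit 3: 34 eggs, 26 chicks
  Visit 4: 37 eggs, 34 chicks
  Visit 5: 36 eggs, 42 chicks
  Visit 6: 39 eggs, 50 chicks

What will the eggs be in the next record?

Eggs: alternating steps +3, −1, +3, −1, …, so 32, 35, 34, 37, 36, 39 → 38.

38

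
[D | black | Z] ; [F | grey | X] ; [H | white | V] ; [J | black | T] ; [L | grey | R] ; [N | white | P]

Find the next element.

[P | black | N]

For the first letter, letters move forward 2 places in the alphabet: D, F, H, J, L, N → P.
For the shade, repeats black → grey → white: black, grey, white, black, grey, white → black.
For the second letter, letters move back 2 places in the alphabet: Z, X, V, T, R, P → N.
Putting it together: [P | black | N].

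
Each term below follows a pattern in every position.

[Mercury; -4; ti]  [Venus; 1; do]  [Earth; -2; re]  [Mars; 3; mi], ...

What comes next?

Planet: Mercury, Venus, Earth, Mars → Jupiter (runs through the planets Mercury→Neptune).
Second component: alternating steps +5, −3, +5, −3, …; -4, 1, -2, 3 → 0.
Note goes ti, do, re, mi → fa (runs through the solfège scale do→ti).
Putting it together: [Jupiter; 0; fa].

[Jupiter; 0; fa]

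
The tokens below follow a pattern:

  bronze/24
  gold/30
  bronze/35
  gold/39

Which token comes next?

bronze/42

Rank: bronze, gold, bronze, gold → bronze (alternates bronze ↔ gold).
Second component: differences are 6, 5, 4, … (decreasing by 1 each time), so 24, 30, 35, 39 → 42.
Combining the parts gives bronze/42.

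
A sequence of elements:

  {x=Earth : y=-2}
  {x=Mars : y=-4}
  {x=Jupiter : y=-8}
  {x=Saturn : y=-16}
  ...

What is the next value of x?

X — runs through the planets Mercury→Neptune: Earth, Mars, Jupiter, Saturn → Uranus.

Uranus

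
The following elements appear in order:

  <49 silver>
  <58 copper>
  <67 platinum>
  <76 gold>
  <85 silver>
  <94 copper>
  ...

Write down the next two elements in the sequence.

<103 platinum>, <112 gold>

First slot: +9 each step; 49, 58, 67, 76, 85, 94 → 103 → 112.
Metal — repeats silver → copper → platinum → gold: silver, copper, platinum, gold, silver, copper → platinum → gold.
Putting the parts together: <103 platinum> and then <112 gold>.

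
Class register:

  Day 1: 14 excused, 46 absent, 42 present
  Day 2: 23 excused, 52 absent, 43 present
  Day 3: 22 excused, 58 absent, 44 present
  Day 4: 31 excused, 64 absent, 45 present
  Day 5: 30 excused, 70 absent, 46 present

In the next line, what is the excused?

39

Excused goes 14, 23, 22, 31, 30 → 39 (alternating steps +9, −1, +9, −1, …).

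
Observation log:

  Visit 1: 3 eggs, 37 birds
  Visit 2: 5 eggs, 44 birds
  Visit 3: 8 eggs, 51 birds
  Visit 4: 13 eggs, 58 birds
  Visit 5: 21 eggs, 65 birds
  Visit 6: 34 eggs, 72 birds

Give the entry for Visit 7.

For the eggs, each term is the sum of the two before it: 3, 5, 8, 13, 21, 34 → 55.
Birds: +7 each step; 37, 44, 51, 58, 65, 72 → 79.
Combining the parts gives 55 eggs, 79 birds.

55 eggs, 79 birds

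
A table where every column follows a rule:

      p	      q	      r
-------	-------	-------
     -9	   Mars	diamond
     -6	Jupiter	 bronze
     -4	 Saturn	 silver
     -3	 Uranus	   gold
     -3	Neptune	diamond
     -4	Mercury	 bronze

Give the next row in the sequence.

-6  Venus  silver

Column p: differences are 3, 2, 1, … (decreasing by 1 each time), so -9, -6, -4, -3, -3, -4 → -6.
For the column q, runs through the planets Mercury→Neptune: Mars, Jupiter, Saturn, Uranus, Neptune, Mercury → Venus.
Column r: repeats diamond → bronze → silver → gold, so diamond, bronze, silver, gold, diamond, bronze → silver.
Combining the parts gives -6  Venus  silver.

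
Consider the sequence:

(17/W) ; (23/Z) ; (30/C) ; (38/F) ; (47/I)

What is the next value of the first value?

57

First value goes 17, 23, 30, 38, 47 → 57 (differences are 6, 7, 8, … (increasing by 1 each time)).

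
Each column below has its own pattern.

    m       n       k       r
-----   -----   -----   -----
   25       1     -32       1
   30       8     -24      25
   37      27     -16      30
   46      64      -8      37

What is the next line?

57  125  0  46

Column m: differences are 5, 7, 9, … (increasing by 2 each time), so 25, 30, 37, 46 → 57.
Column n: perfect cubes: 1³, 2³, 3³, …, so 1, 8, 27, 64 → 125.
Column k — +8 each step: -32, -24, -16, -8 → 0.
Column r — always the previous value of the column m: 1, 25, 30, 37 → 46.
Putting it together: 57  125  0  46.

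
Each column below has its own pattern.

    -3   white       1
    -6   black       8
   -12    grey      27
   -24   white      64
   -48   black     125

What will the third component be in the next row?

Third component: 1, 8, 27, 64, 125 → 216 (perfect cubes: 1³, 2³, 3³, …).

216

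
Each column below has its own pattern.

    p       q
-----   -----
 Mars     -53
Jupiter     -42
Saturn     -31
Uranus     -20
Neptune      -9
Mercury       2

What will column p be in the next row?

Column p — runs through the planets Mercury→Neptune: Mars, Jupiter, Saturn, Uranus, Neptune, Mercury → Venus.

Venus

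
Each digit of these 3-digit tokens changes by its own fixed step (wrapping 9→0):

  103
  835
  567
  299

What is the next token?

First digit goes 1, 8, 5, 2 → 9 (−3 each step, mod 10).
Second digit goes 0, 3, 6, 9 → 2 (+3 each step, mod 10).
Third digit: +2 each step, mod 10, so 3, 5, 7, 9 → 1.
Putting it together: 921.

921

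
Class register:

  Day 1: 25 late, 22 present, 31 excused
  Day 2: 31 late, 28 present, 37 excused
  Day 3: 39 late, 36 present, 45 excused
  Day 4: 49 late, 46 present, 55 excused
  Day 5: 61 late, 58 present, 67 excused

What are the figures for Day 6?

Late: differences are 6, 8, 10, … (increasing by 2 each time); 25, 31, 39, 49, 61 → 75.
Present goes 22, 28, 36, 46, 58 → 72 (differences are 6, 8, 10, … (increasing by 2 each time)).
Excused — always 6 more than the late: 31, 37, 45, 55, 67 → 81.
Combining the parts gives 75 late, 72 present, 81 excused.

75 late, 72 present, 81 excused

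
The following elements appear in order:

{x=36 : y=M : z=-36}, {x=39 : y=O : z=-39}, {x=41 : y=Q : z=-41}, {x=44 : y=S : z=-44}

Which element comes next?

{x=46 : y=U : z=-46}

X — alternating steps +3, +2, +3, +2, …: 36, 39, 41, 44 → 46.
Y: letters move forward 2 places in the alphabet; M, O, Q, S → U.
For the z, always the negative of the x: -36, -39, -41, -44 → -46.
Putting it together: {x=46 : y=U : z=-46}.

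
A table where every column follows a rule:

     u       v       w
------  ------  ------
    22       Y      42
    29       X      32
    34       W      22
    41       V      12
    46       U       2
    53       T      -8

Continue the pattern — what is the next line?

58  S  -18

Column u: 22, 29, 34, 41, 46, 53 → 58 (alternating steps +7, +5, +7, +5, …).
Column v — letters move back 1 place in the alphabet: Y, X, W, V, U, T → S.
Column w — −10 each step: 42, 32, 22, 12, 2, -8 → -18.
Combining the parts gives 58  S  -18.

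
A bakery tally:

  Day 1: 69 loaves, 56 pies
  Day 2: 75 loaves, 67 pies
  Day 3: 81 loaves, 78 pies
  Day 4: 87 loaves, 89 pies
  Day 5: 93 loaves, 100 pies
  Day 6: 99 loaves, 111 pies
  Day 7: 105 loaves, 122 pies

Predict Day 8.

Loaves: +6 each step, so 69, 75, 81, 87, 93, 99, 105 → 111.
Pies: 56, 67, 78, 89, 100, 111, 122 → 133 (+11 each step).
So the next row is 111 loaves, 133 pies.

111 loaves, 133 pies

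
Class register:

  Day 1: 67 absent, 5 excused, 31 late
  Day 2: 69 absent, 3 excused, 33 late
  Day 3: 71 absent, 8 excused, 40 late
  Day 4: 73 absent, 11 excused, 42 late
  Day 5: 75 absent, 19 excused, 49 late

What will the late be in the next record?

51

Late — alternating steps +2, +7, +2, +7, …: 31, 33, 40, 42, 49 → 51.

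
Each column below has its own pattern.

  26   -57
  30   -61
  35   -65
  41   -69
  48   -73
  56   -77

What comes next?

First component goes 26, 30, 35, 41, 48, 56 → 65 (differences are 4, 5, 6, … (increasing by 1 each time)).
Second component — −4 each step: -57, -61, -65, -69, -73, -77 → -81.
So the next row is 65  -81.

65  -81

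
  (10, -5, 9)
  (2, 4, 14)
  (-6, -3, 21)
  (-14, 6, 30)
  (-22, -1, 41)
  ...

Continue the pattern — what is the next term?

First component: −8 each step; 10, 2, -6, -14, -22 → -30.
Second component: alternating steps +9, −7, +9, −7, …; -5, 4, -3, 6, -1 → 8.
Third component goes 9, 14, 21, 30, 41 → 54 (differences are 5, 7, 9, … (increasing by 2 each time)).
So the next term is (-30, 8, 54).

(-30, 8, 54)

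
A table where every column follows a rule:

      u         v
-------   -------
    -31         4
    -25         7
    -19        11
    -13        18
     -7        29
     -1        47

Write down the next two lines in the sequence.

Column u: +6 each step, so -31, -25, -19, -13, -7, -1 → 5 → 11.
Column v: each term is the sum of the two before it, so 4, 7, 11, 18, 29, 47 → 76 → 123.
Putting the parts together: 5  76 and then 11  123.

5  76; 11  123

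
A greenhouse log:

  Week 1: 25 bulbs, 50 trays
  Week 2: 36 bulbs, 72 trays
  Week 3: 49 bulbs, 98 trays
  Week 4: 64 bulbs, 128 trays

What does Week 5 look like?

81 bulbs, 162 trays

Bulbs: 25, 36, 49, 64 → 81 (perfect squares: 5², 6², 7², …).
Trays goes 50, 72, 98, 128 → 162 (always 2 × the bulbs).
Combining the parts gives 81 bulbs, 162 trays.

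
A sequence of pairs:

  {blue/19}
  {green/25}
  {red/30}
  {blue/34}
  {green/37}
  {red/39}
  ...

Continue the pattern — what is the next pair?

{blue/40}

For the colour, repeats blue → green → red: blue, green, red, blue, green, red → blue.
For the second component, differences are 6, 5, 4, … (decreasing by 1 each time): 19, 25, 30, 34, 37, 39 → 40.
Putting it together: {blue/40}.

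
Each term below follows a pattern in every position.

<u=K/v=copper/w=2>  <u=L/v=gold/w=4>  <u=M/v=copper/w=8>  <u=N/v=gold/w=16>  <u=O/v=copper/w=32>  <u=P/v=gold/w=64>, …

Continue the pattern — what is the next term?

U: letters move forward 1 place in the alphabet; K, L, M, N, O, P → Q.
For the v, alternates copper ↔ gold: copper, gold, copper, gold, copper, gold → copper.
W: ×2 each step; 2, 4, 8, 16, 32, 64 → 128.
Combining the parts gives <u=Q/v=copper/w=128>.

<u=Q/v=copper/w=128>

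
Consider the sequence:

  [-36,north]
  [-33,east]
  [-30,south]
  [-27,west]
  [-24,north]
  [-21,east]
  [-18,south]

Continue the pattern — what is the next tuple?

[-15,west]

First part — +3 each step: -36, -33, -30, -27, -24, -21, -18 → -15.
Direction: repeats north → east → south → west; north, east, south, west, north, east, south → west.
Putting it together: [-15,west].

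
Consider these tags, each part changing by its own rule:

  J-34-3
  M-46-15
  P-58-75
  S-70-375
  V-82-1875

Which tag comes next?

Y-94-9375

Letter: letters move forward 3 places in the alphabet, so J, M, P, S, V → Y.
Second component: 34, 46, 58, 70, 82 → 94 (+12 each step).
Third component — ×5 each step: 3, 15, 75, 375, 1875 → 9375.
Putting it together: Y-94-9375.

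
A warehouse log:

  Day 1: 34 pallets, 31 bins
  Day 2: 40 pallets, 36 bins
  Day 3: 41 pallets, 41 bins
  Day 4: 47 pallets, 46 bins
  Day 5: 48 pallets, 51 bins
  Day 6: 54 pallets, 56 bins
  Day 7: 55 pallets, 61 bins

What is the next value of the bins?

66

Pallets goes 34, 40, 41, 47, 48, 54, 55 → 61 (alternating steps +6, +1, +6, +1, …).
Bins — +5 each step: 31, 36, 41, 46, 51, 56, 61 → 66.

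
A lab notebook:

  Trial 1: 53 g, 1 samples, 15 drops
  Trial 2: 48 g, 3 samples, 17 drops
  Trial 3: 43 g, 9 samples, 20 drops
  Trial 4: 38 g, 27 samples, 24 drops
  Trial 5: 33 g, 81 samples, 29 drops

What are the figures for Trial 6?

G: 53, 48, 43, 38, 33 → 28 (−5 each step).
Samples — ×3 each step: 1, 3, 9, 27, 81 → 243.
Drops — differences are 2, 3, 4, … (increasing by 1 each time): 15, 17, 20, 24, 29 → 35.
Putting it together: 28 g, 243 samples, 35 drops.

28 g, 243 samples, 35 drops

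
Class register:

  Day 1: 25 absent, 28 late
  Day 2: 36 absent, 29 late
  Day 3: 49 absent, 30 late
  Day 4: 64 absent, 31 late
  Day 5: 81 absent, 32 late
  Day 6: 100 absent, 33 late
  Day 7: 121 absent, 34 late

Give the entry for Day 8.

Absent — perfect squares: 5², 6², 7², …: 25, 36, 49, 64, 81, 100, 121 → 144.
Late: 28, 29, 30, 31, 32, 33, 34 → 35 (+1 each step).
So the next line is 144 absent, 35 late.

144 absent, 35 late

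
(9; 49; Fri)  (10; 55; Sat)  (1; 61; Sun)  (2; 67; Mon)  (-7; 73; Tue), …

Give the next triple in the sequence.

For the first component, alternating steps +1, −9, +1, −9, …: 9, 10, 1, 2, -7 → -6.
Second component goes 49, 55, 61, 67, 73 → 79 (+6 each step).
For the day, runs through the weekdays Mon→Sun: Fri, Sat, Sun, Mon, Tue → Wed.
Combining the parts gives (-6; 79; Wed).

(-6; 79; Wed)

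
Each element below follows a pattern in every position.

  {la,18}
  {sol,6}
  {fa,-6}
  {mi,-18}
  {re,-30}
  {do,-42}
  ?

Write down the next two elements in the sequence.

Note: runs backward through the solfège scale do→ti, so la, sol, fa, mi, re, do → ti → la.
For the second coordinate, −12 each step: 18, 6, -6, -18, -30, -42 → -54 → -66.
Putting the parts together: {ti,-54} and then {la,-66}.

{ti,-54}, {la,-66}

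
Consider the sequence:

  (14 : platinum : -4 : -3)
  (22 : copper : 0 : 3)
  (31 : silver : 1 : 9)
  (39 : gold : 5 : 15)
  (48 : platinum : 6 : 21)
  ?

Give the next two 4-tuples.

First slot: alternating steps +8, +9, +8, +9, …; 14, 22, 31, 39, 48 → 56 → 65.
Metal — repeats platinum → copper → silver → gold: platinum, copper, silver, gold, platinum → copper → silver.
Third slot: -4, 0, 1, 5, 6 → 10 → 11 (alternating steps +4, +1, +4, +1, …).
Fourth slot — +6 each step: -3, 3, 9, 15, 21 → 27 → 33.
So the next two 4-tuples are (56 : copper : 10 : 27) and (65 : silver : 11 : 33).

(56 : copper : 10 : 27), (65 : silver : 11 : 33)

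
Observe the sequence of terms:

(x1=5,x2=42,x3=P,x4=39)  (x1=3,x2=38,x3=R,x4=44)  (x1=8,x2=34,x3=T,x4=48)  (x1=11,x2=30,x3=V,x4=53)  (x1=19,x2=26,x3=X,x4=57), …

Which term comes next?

X1 — each term is the sum of the two before it: 5, 3, 8, 11, 19 → 30.
X2: −4 each step; 42, 38, 34, 30, 26 → 22.
X3 goes P, R, T, V, X → Z (letters move forward 2 places in the alphabet).
For the x4, alternating steps +5, +4, +5, +4, …: 39, 44, 48, 53, 57 → 62.
So the next term is (x1=30,x2=22,x3=Z,x4=62).

(x1=30,x2=22,x3=Z,x4=62)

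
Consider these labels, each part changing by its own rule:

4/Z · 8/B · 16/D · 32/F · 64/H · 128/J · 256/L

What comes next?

First component: 4, 8, 16, 32, 64, 128, 256 → 512 (×2 each step).
Letter: Z, B, D, F, H, J, L → N (letters move forward 2 places in the alphabet, wrapping Z→A).
Combining the parts gives 512/N.

512/N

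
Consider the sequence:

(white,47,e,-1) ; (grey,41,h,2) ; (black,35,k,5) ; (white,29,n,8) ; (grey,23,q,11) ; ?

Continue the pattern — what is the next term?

Shade — repeats white → grey → black: white, grey, black, white, grey → black.
Second value: 47, 41, 35, 29, 23 → 17 (−6 each step).
Letter: letters move forward 3 places in the alphabet; e, h, k, n, q → t.
Fourth value: +3 each step; -1, 2, 5, 8, 11 → 14.
So the next term is (black,17,t,14).

(black,17,t,14)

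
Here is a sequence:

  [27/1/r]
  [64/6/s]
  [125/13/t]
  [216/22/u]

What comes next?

[343/33/v]

First entry: perfect cubes: 3³, 4³, 5³, …, so 27, 64, 125, 216 → 343.
Second entry: differences are 5, 7, 9, … (increasing by 2 each time); 1, 6, 13, 22 → 33.
Letter: letters move forward 1 place in the alphabet; r, s, t, u → v.
Combining the parts gives [343/33/v].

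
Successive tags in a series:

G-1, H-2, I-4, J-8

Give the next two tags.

Letter: letters move forward 1 place in the alphabet, so G, H, I, J → K → L.
Second component — ×2 each step: 1, 2, 4, 8 → 16 → 32.
So the next two tags are K-16 and L-32.

K-16, L-32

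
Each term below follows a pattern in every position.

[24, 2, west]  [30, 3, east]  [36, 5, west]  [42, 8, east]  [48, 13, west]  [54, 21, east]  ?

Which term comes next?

[60, 34, west]

First part: 24, 30, 36, 42, 48, 54 → 60 (+6 each step).
Second part goes 2, 3, 5, 8, 13, 21 → 34 (each term is the sum of the two before it).
Direction: west, east, west, east, west, east → west (alternates west ↔ east).
Putting it together: [60, 34, west].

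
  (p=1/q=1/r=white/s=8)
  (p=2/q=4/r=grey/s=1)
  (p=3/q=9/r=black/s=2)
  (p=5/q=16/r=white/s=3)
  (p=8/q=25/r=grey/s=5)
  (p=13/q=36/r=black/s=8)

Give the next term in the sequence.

P: each term is the sum of the two before it, so 1, 2, 3, 5, 8, 13 → 21.
Q: 1, 4, 9, 16, 25, 36 → 49 (perfect squares: 1², 2², 3², …).
R: repeats white → grey → black; white, grey, black, white, grey, black → white.
S: always the previous value of the p; 8, 1, 2, 3, 5, 8 → 13.
Combining the parts gives (p=21/q=49/r=white/s=13).

(p=21/q=49/r=white/s=13)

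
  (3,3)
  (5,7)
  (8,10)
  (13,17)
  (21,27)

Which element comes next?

First value goes 3, 5, 8, 13, 21 → 34 (each term is the sum of the two before it).
Second value: each term is the sum of the two before it, so 3, 7, 10, 17, 27 → 44.
So the next element is (34,44).

(34,44)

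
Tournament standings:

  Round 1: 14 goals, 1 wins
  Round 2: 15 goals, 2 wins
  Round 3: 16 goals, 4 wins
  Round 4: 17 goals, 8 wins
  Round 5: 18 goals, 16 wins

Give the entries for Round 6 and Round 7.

19 goals, 32 wins; 20 goals, 64 wins

Goals — +1 each step: 14, 15, 16, 17, 18 → 19 → 20.
Wins: ×2 each step; 1, 2, 4, 8, 16 → 32 → 64.
Putting the parts together: 19 goals, 32 wins and then 20 goals, 64 wins.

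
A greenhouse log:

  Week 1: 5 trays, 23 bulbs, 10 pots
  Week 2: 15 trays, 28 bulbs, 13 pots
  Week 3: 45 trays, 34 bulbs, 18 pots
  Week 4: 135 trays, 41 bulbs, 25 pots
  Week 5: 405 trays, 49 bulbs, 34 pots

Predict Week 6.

Trays — ×3 each step: 5, 15, 45, 135, 405 → 1215.
Bulbs goes 23, 28, 34, 41, 49 → 58 (differences are 5, 6, 7, … (increasing by 1 each time)).
Pots: 10, 13, 18, 25, 34 → 45 (differences are 3, 5, 7, … (increasing by 2 each time)).
Combining the parts gives 1215 trays, 58 bulbs, 45 pots.

1215 trays, 58 bulbs, 45 pots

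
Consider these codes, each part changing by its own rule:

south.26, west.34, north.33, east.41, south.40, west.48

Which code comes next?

Direction: repeats south → west → north → east; south, west, north, east, south, west → north.
Second component: 26, 34, 33, 41, 40, 48 → 47 (alternating steps +8, −1, +8, −1, …).
Putting it together: north.47.

north.47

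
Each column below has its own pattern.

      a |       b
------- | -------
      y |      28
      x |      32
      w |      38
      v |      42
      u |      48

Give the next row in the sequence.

For the column a, letters move back 1 place in the alphabet: y, x, w, v, u → t.
Column b: alternating steps +4, +6, +4, +6, …, so 28, 32, 38, 42, 48 → 52.
Combining the parts gives t  52.

t  52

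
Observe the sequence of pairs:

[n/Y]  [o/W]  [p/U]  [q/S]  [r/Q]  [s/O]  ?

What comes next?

First letter goes n, o, p, q, r, s → t (letters move forward 1 place in the alphabet).
For the second letter, letters move back 2 places in the alphabet: Y, W, U, S, Q, O → M.
Putting it together: [t/M].

[t/M]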